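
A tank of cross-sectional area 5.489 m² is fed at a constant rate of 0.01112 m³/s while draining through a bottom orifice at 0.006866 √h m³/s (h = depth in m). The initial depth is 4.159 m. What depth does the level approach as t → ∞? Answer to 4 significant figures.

A dh/dt = Q_in − 0.006866 √h. Steady state requires inflow = outflow:
Q_in = 0.006866 √h_ss ⇒ √h_ss = 0.01112/0.006866 = 1.61957.
h_ss = 1.61957² = 2.62302 m. (Since h₀ = 4.159 m > h_ss, the level will fall toward this value.)

2.623 m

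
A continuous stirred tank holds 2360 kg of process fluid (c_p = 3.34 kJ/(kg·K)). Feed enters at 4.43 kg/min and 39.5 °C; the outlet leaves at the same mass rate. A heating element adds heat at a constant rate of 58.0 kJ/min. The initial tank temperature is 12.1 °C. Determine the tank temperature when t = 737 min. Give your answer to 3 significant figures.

35.6 °C

First-law balance (no shaft work): M c_p dT/dt = ṁ c_p (T_in − T) + 58.0.
τ = M/ṁ = 532.73 min; T_ss = T_in + Q̇/(ṁ c_p) = 39.5 + 58.0/(4.43·3.34) = 43.420 °C.
Integrating: T(t) = T_ss + (T₀ − T_ss) e^(−t/τ).
T(737) = 43.420 + (-31.320)·e^(−737/532.73) = 43.420 + (-31.320)·0.25072 = 35.568 °C.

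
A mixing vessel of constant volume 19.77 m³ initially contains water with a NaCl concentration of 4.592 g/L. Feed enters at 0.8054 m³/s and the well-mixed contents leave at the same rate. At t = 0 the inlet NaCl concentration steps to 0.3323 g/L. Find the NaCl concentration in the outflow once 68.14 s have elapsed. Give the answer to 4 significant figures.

Accumulation = in − out for the solute gives V dC/dt = Q(C_in − C).
So dC/dt = (C_in − C)/τ with τ = V/Q = 19.77/0.8054 = 24.5468 s.
Integrating: C(t) = C_in + (C₀ − C_in) e^(−t/τ).
C(68.14) = 0.3323 + (4.592 − 0.3323)·e^(−68.14/24.5468) = 0.3323 + (4.25970)·0.0622921 = 0.597646 g/L.

0.5976 g/L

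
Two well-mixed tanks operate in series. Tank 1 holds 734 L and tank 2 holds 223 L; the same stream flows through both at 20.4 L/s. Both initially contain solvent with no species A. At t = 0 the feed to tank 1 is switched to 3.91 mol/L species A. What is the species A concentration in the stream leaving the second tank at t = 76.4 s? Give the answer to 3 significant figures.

3.24 mol/L

Time constants: τᵢ = Vᵢ/Q for each well-mixed tank.
τ₁ = 734/20.4 = 35.980 s; τ₂ = 223/20.4 = 10.931 s.
Solving the cascade with C₁(0)=C₂(0)=0 gives C₂(t) = C_in[1 − (τ₁ e^(−t/τ₁) − τ₂ e^(−t/τ₂))/(τ₁ − τ₂)].
At t = 76.4: e^(−t/τ₁) = 0.11963, e^(−t/τ₂) = 0.00092191.
C₂ = 3.91·[1 − (35.980·0.11963 − 10.931·0.00092191)/(25.049)] = 3.91·0.82857 = 3.2397 mol/L.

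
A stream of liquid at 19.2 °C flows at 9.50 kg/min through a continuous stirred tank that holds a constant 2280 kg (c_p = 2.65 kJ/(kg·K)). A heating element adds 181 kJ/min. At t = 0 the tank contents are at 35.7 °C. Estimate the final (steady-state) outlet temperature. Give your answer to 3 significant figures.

Heat balance on the well-mixed liquid: M c_p dT/dt = ṁ c_p (T_in − T) + 181.
At steady state dT/dt = 0 ⇒ T_ss = T_in + Q̇/(ṁ c_p) = 19.2 + 181/(9.50·2.65) = 26.390 °C.

26.4 °C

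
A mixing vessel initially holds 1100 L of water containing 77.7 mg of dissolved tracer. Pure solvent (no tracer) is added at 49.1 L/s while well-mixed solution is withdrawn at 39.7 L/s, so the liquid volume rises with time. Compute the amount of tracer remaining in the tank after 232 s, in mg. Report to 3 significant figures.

Total volume: dV/dt = Q_in − Q_out = 9.4000 L/s, so V(t) = 1100 + 9.4000 t and V(232) = 3280.8 L.
Solute balance: dm/dt = 0 − Q_out C = −Q_out m/V(t).
Separate: dm/m = −Q_out dt/V(t) ⇒ ln(m/m₀) = −(Q_out/(Q_in−Q_out)) ln(V/V₀).
m = m₀ (V₀/V)^(Q_out/(Q_in−Q_out)) = 77.7 × (1100/3280.8)^(4.2234) = 0.76922 mg.

0.769 mg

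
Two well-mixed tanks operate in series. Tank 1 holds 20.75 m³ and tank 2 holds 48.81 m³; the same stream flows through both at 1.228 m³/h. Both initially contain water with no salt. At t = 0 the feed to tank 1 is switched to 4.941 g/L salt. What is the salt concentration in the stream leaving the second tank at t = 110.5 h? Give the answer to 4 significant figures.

Time constants: τᵢ = Vᵢ/Q for each well-mixed tank.
τ₁ = 20.75/1.228 = 16.8974 h; τ₂ = 48.81/1.228 = 39.7476 h.
Tank 1: C₁ = C_in(1 − e^(−t/τ₁)). Tank 2 (τ₁ ≠ τ₂): C₂ = C_in[1 − (τ₁ e^(−t/τ₁) − τ₂ e^(−t/τ₂))/(τ₁ − τ₂)].
At t = 110.5: e^(−t/τ₁) = 0.00144525, e^(−t/τ₂) = 0.0620357.
C₂ = 4.941·[1 − (16.8974·0.00144525 − 39.7476·0.0620357)/(-22.8502)] = 4.941·0.893158 = 4.41310 g/L.

4.413 g/L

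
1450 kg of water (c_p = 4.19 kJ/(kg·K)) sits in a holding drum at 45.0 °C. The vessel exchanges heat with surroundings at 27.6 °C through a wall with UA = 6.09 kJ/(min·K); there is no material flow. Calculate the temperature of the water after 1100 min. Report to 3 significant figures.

33.4 °C

M c_p dT/dt = −UA(T − T_amb).
dT/dt = (T_ss − T)/τ with T_ss = T_amb = 27.600 °C, τ = M c_p/UA = 1450·4.19/6.09 = 997.62 min.
Solution: T(t) = T_ss + (T₀ − T_ss) e^(−t/τ).
T(1100) = 27.600 + (17.400)·0.33200 = 33.377 °C.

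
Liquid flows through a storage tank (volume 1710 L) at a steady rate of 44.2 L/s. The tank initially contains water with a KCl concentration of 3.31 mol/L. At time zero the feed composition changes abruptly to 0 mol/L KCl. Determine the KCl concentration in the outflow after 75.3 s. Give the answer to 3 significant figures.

0.473 mol/L

Accumulation = in − out for the solute gives V dC/dt = Q(C_in − C).
Rewrite as dC/dt + C/τ = C_in/τ, τ = V/Q = 38.688 s.
This is linear first-order; C(t) = C_in + (C₀ − C_in) e^(−t/τ).
C(75.3) = 0 + (3.31 − 0)·e^(−75.3/38.688) = 0 + (3.3100)·0.14279 = 0.47265 mol/L.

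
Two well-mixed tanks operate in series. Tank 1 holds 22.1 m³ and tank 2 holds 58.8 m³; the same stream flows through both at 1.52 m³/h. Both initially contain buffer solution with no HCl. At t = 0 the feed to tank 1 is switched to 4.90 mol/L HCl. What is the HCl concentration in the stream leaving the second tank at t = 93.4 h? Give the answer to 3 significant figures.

Time constants: τᵢ = Vᵢ/Q for each well-mixed tank.
τ₁ = 22.1/1.52 = 14.539 h; τ₂ = 58.8/1.52 = 38.684 h.
Solving the cascade with C₁(0)=C₂(0)=0 gives C₂(t) = C_in[1 − (τ₁ e^(−t/τ₁) − τ₂ e^(−t/τ₂))/(τ₁ − τ₂)].
At t = 93.4: e^(−t/τ₁) = 0.0016223, e^(−t/τ₂) = 0.089419.
C₂ = 4.90·[1 − (14.539·0.0016223 − 38.684·0.089419)/(-24.145)] = 4.90·0.85771 = 4.2028 mol/L.

4.20 mol/L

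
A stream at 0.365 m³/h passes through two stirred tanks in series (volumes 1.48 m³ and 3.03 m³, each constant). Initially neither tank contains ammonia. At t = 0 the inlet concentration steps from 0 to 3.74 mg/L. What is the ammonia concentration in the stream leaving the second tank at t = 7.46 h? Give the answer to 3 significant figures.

Each tank obeys Vᵢ dCᵢ/dt = Q(Cᵢ₋₁ − Cᵢ), so τᵢ = Vᵢ/Q.
τ₁ = 1.48/0.365 = 4.0548 h; τ₂ = 3.03/0.365 = 8.3014 h.
Tank 1: C₁ = C_in(1 − e^(−t/τ₁)). Tank 2 (τ₁ ≠ τ₂): C₂ = C_in[1 − (τ₁ e^(−t/τ₁) − τ₂ e^(−t/τ₂))/(τ₁ − τ₂)].
At t = 7.46: e^(−t/τ₁) = 0.15885, e^(−t/τ₂) = 0.40712.
C₂ = 3.74·[1 − (4.0548·0.15885 − 8.3014·0.40712)/(-4.2466)] = 3.74·0.35582 = 1.3308 mg/L.

1.33 mg/L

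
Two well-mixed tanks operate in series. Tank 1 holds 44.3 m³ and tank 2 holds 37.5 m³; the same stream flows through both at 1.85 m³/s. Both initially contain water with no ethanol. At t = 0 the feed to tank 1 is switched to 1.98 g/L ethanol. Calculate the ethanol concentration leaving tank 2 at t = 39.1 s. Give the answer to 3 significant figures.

1.05 g/L

Each tank obeys Vᵢ dCᵢ/dt = Q(Cᵢ₋₁ − Cᵢ), so τᵢ = Vᵢ/Q.
τ₁ = 44.3/1.85 = 23.946 s; τ₂ = 37.5/1.85 = 20.270 s.
Tank 1: C₁ = C_in(1 − e^(−t/τ₁)). Tank 2 (τ₁ ≠ τ₂): C₂ = C_in[1 − (τ₁ e^(−t/τ₁) − τ₂ e^(−t/τ₂))/(τ₁ − τ₂)].
At t = 39.1: e^(−t/τ₁) = 0.19537, e^(−t/τ₂) = 0.14530.
C₂ = 1.98·[1 − (23.946·0.19537 − 20.270·0.14530)/(3.6757)] = 1.98·0.52851 = 1.0464 g/L.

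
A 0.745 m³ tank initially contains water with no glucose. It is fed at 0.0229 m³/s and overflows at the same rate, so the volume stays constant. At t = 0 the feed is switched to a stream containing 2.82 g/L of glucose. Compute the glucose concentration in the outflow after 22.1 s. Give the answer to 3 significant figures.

Mass balance on the solute (V constant): V dC/dt = Q(C_in − C).
Rewrite as dC/dt + C/τ = C_in/τ, τ = V/Q = 32.533 s.
This is linear first-order; C(t) = C_in + (C₀ − C_in) e^(−t/τ).
C(22.1) = 2.82 + (0 − 2.82)·e^(−22.1/32.533) = 2.82 + (-2.8200)·0.50696 = 1.3904 g/L.

1.39 g/L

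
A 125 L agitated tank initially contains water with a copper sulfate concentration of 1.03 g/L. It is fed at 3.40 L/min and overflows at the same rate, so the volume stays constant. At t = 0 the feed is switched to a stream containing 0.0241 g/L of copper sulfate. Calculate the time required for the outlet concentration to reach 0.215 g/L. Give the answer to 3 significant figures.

61.1 min

Mass balance on the solute (V constant): V dC/dt = Q(C_in − C), so τ = V/Q = 36.765 min.
C(t) = C_in + (C₀ − C_in) e^(−t/τ). Set C = 0.215 and solve for t:
e^(−t/τ) = (C − C_in)/(C₀ − C_in) = (0.215 − 0.0241)/(1.03 − 0.0241) = 0.18978
t = −τ ln(…) = 36.765 × 1.6619 = 61.099 min.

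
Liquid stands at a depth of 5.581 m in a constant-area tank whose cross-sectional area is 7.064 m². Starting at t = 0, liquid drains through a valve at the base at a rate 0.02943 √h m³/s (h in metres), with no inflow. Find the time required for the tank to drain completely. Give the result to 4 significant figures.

With no inflow, A dh/dt = −0.02943 √h.
Separate and integrate: 2(√h − √h₀) = −(0.02943/A) t.
Tank is empty when √h = 0: t_empty = 2A√h₀/0.02943.
t_empty = 2·7.064·√5.581/0.02943 = 14.1280·2.36241/0.02943 = 1134.09 s.

1134 s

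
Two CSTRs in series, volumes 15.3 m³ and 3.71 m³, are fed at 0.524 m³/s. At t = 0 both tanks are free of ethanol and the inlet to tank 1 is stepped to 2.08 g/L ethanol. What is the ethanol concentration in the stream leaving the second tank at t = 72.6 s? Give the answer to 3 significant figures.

1.85 g/L

Time constants: τᵢ = Vᵢ/Q for each well-mixed tank.
τ₁ = 15.3/0.524 = 29.198 s; τ₂ = 3.71/0.524 = 7.0802 s.
Solving the cascade with C₁(0)=C₂(0)=0 gives C₂(t) = C_in[1 − (τ₁ e^(−t/τ₁) − τ₂ e^(−t/τ₂))/(τ₁ − τ₂)].
At t = 72.6: e^(−t/τ₁) = 0.083206, e^(−t/τ₂) = 3.5216e-05.
C₂ = 2.08·[1 − (29.198·0.083206 − 7.0802·3.5216e-05)/(22.118)] = 2.08·0.89017 = 1.8516 g/L.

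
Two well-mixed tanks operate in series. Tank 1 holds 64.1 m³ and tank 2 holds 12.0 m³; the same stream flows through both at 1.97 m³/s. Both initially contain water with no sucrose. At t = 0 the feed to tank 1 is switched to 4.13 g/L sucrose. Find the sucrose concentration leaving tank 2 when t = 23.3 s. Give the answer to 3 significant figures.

Species balance on tank i: dCᵢ/dt = (Cᵢ₋₁ − Cᵢ)/τᵢ with τᵢ = Vᵢ/Q.
τ₁ = 64.1/1.97 = 32.538 s; τ₂ = 12.0/1.97 = 6.0914 s.
Tank 1: C₁ = C_in(1 − e^(−t/τ₁)). Tank 2 (τ₁ ≠ τ₂): C₂ = C_in[1 − (τ₁ e^(−t/τ₁) − τ₂ e^(−t/τ₂))/(τ₁ − τ₂)].
At t = 23.3: e^(−t/τ₁) = 0.48866, e^(−t/τ₂) = 0.021817.
C₂ = 4.13·[1 − (32.538·0.48866 − 6.0914·0.021817)/(26.447)] = 4.13·0.40381 = 1.6677 g/L.

1.67 g/L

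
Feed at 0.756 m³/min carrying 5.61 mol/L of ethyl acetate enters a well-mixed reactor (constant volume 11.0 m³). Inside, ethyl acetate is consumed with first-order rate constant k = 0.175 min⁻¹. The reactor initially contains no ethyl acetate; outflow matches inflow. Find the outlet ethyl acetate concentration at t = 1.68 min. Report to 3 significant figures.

Accumulation = in − out − consumed: V dC/dt = Q C_in − Q C − k V C.
This is linear with rate a = Q/V + k = 0.24373 min⁻¹.
C_ss = Q C_in/(Q + kV) = 1.5819 mol/L; C(t) = C_ss + (C₀ − C_ss) e^(−a t).
C(1.68) = 1.5819 + (-1.5819)·e^(−0.24373·1.68) = 1.5819 + (-1.5819)·0.66401 = 0.53152 mol/L.

0.532 mol/L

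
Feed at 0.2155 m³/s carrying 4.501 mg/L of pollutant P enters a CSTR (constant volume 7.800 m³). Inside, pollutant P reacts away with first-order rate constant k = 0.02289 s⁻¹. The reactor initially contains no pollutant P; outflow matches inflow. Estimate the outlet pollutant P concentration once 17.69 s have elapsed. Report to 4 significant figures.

1.454 mg/L

Accumulation = in − out − consumed: V dC/dt = Q C_in − Q C − k V C.
This is linear with rate a = Q/V + k = 0.0505182 s⁻¹.
C_ss = Q C_in/(Q + kV) = 2.46158 mg/L; C(t) = C_ss + (C₀ − C_ss) e^(−a t).
C(17.69) = 2.46158 + (-2.46158)·e^(−0.0505182·17.69) = 2.46158 + (-2.46158)·0.409153 = 1.45442 mg/L.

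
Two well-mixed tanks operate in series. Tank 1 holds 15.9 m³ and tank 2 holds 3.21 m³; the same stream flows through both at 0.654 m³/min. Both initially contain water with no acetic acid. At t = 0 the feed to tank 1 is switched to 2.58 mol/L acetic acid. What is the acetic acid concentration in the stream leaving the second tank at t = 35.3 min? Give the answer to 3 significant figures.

1.82 mol/L

Time constants: τᵢ = Vᵢ/Q for each well-mixed tank.
τ₁ = 15.9/0.654 = 24.312 min; τ₂ = 3.21/0.654 = 4.9083 min.
Solving the cascade with C₁(0)=C₂(0)=0 gives C₂(t) = C_in[1 − (τ₁ e^(−t/τ₁) − τ₂ e^(−t/τ₂))/(τ₁ − τ₂)].
At t = 35.3: e^(−t/τ₁) = 0.23411, e^(−t/τ₂) = 0.00075261.
C₂ = 2.58·[1 − (24.312·0.23411 − 4.9083·0.00075261)/(19.404)] = 2.58·0.70686 = 1.8237 mol/L.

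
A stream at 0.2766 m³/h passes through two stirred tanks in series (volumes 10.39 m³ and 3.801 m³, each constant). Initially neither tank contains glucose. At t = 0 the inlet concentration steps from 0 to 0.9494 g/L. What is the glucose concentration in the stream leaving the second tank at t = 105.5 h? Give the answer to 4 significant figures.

Each tank obeys Vᵢ dCᵢ/dt = Q(Cᵢ₋₁ − Cᵢ), so τᵢ = Vᵢ/Q.
τ₁ = 10.39/0.2766 = 37.5633 h; τ₂ = 3.801/0.2766 = 13.7419 h.
Tank 1: C₁ = C_in(1 − e^(−t/τ₁)). Tank 2 (τ₁ ≠ τ₂): C₂ = C_in[1 − (τ₁ e^(−t/τ₁) − τ₂ e^(−t/τ₂))/(τ₁ − τ₂)].
At t = 105.5: e^(−t/τ₁) = 0.0602897, e^(−t/τ₂) = 0.000463238.
C₂ = 0.9494·[1 − (37.5633·0.0602897 − 13.7419·0.000463238)/(23.8214)] = 0.9494·0.905198 = 0.859395 g/L.

0.8594 g/L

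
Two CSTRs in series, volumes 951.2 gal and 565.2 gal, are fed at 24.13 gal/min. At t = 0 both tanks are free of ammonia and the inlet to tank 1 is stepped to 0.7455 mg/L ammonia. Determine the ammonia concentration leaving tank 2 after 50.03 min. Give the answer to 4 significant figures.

0.3581 mg/L

Species balance on tank i: dCᵢ/dt = (Cᵢ₋₁ − Cᵢ)/τᵢ with τᵢ = Vᵢ/Q.
τ₁ = 951.2/24.13 = 39.4198 min; τ₂ = 565.2/24.13 = 23.4231 min.
Tank 1: C₁ = C_in(1 − e^(−t/τ₁)). Tank 2 (τ₁ ≠ τ₂): C₂ = C_in[1 − (τ₁ e^(−t/τ₁) − τ₂ e^(−t/τ₂))/(τ₁ − τ₂)].
At t = 50.03: e^(−t/τ₁) = 0.281068, e^(−t/τ₂) = 0.118135.
C₂ = 0.7455·[1 − (39.4198·0.281068 − 23.4231·0.118135)/(15.9967)] = 0.7455·0.480358 = 0.358107 mg/L.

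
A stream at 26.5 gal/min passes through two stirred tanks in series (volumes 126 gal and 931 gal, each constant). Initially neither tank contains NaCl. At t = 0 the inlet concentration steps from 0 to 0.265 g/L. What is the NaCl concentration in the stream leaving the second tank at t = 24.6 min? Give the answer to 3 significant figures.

Each tank obeys Vᵢ dCᵢ/dt = Q(Cᵢ₋₁ − Cᵢ), so τᵢ = Vᵢ/Q.
τ₁ = 126/26.5 = 4.7547 min; τ₂ = 931/26.5 = 35.132 min.
Tank 1: C₁ = C_in(1 − e^(−t/τ₁)). Tank 2 (τ₁ ≠ τ₂): C₂ = C_in[1 − (τ₁ e^(−t/τ₁) − τ₂ e^(−t/τ₂))/(τ₁ − τ₂)].
At t = 24.6: e^(−t/τ₁) = 0.0056630, e^(−t/τ₂) = 0.49648.
C₂ = 0.265·[1 − (4.7547·0.0056630 − 35.132·0.49648)/(-30.377)] = 0.265·0.42670 = 0.11307 g/L.

0.113 g/L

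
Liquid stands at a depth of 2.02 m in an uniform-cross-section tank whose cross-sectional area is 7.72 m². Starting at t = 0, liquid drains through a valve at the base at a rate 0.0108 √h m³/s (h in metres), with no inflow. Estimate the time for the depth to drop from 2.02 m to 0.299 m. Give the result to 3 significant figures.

Unsteady balance on liquid volume: A dh/dt = −0.0108 √h.
This is separable: 2 d(√h)/dt = −0.0108/A, so √h = √h₀ − (0.0108/(2A)) t.
t = 2A(√h₀ − √h)/0.0108 = 2·7.72·(√2.02 − √0.299)/0.0108
  = 15.440 × (1.4213 − 0.54681) / 0.0108 = 1250.2 s.

1250 s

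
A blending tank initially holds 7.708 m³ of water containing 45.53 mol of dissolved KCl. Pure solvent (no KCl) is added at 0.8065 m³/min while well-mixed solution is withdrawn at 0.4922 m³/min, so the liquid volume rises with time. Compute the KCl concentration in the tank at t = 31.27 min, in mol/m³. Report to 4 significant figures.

0.7166 mol/m³

Total volume: dV/dt = Q_in − Q_out = 0.314300 m³/min, so V(t) = 7.708 + 0.314300 t and V(31.27) = 17.5362 m³.
Species balance (pure solvent in): dm/dt = −Q_out · m/V(t).
dm/m = −Q_out dt/(V₀ + 0.314300 t); integrating gives ln(m/m₀) = −(Q_out/(Q_in−Q_out)) ln(V/V₀).
m = m₀ (V₀/V)^(Q_out/(Q_in−Q_out)) = 45.53 × (7.708/17.5362)^(1.56602) = 12.5672 mol.
C = m/V = 12.5672/17.5362 = 0.716647 mol/m³.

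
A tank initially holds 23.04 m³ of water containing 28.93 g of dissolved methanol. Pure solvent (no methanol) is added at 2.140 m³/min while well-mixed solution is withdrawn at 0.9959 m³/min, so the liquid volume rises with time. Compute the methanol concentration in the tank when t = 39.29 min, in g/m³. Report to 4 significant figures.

0.1659 g/m³

Let m(t) be the amount of methanol. Volume: V(t) = V₀ + (Q_in − Q_out) t = 23.04 + 1.14410 t; V(39.29) = 67.9917 m³.
Solute balance: dm/dt = 0 − Q_out C = −Q_out m/V(t).
dm/m = −Q_out dt/(V₀ + 1.14410 t); integrating gives ln(m/m₀) = −(Q_out/(Q_in−Q_out)) ln(V/V₀).
m = m₀ (V₀/V)^(Q_out/(Q_in−Q_out)) = 28.93 × (23.04/67.9917)^(0.870466) = 11.2785 g.
C = m/V = 11.2785/67.9917 = 0.165881 g/m³.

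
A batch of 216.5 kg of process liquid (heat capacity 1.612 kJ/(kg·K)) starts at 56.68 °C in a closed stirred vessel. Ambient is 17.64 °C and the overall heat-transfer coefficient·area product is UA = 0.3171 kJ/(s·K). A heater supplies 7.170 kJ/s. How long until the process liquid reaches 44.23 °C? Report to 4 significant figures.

Heat balance on the well-mixed liquid: M c_p dT/dt = −UA(T − T_amb) + Q̇.
τ = M c_p/UA = 1100.59 s; T_ss = T_amb + Q̇/UA = 17.64 + 7.170/0.3171 = 40.2512 °C.
T(t) = T_ss + (T₀ − T_ss)e^(−t/τ); set T = 44.23:
t = −τ ln[(T − T_ss)/(T₀ − T_ss)] = −1100.59 · ln(0.242186) = 1560.69 s.

1561 s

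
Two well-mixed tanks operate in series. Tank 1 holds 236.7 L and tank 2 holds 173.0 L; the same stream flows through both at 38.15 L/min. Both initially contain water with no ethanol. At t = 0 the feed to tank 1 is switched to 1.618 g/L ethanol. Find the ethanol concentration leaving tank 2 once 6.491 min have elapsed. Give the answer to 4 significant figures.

Species balance on tank i: dCᵢ/dt = (Cᵢ₋₁ − Cᵢ)/τᵢ with τᵢ = Vᵢ/Q.
τ₁ = 236.7/38.15 = 6.20446 min; τ₂ = 173.0/38.15 = 4.53473 min.
Solving the cascade with C₁(0)=C₂(0)=0 gives C₂(t) = C_in[1 − (τ₁ e^(−t/τ₁) − τ₂ e^(−t/τ₂))/(τ₁ − τ₂)].
At t = 6.491: e^(−t/τ₁) = 0.351276, e^(−t/τ₂) = 0.238975.
C₂ = 1.618·[1 − (6.20446·0.351276 − 4.53473·0.238975)/(1.66972)] = 1.618·0.343731 = 0.556157 g/L.

0.5562 g/L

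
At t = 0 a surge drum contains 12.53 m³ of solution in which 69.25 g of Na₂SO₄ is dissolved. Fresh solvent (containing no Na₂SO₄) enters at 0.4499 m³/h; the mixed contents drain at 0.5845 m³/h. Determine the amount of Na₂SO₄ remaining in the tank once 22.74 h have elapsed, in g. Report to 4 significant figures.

Total volume: dV/dt = Q_in − Q_out = -0.134600 m³/h, so V(t) = 12.53 − 0.134600 t and V(22.74) = 9.46920 m³.
No Na₂SO₄ enters, so dm/dt = −Q_out · (m/V).
Separate: dm/m = −Q_out dt/V(t) ⇒ ln(m/m₀) = −(Q_out/(Q_in−Q_out)) ln(V/V₀).
m = m₀ (V₀/V)^(Q_out/(Q_in−Q_out)) = 69.25 × (12.53/9.46920)^(-4.34250) = 20.5214 g.

20.52 g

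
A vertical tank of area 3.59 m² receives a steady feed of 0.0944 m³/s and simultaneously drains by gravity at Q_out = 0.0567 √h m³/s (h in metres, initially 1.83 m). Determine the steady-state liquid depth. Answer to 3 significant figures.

Level balance: A dh/dt = 0.0944 − 0.0567 √h. Setting dh/dt = 0:
Q_in = 0.0567 √h_ss ⇒ √h_ss = 0.0944/0.0567 = 1.6649.
h_ss = 1.6649² = 2.7719 m. (Since h₀ = 1.83 m < h_ss, the level will rise toward this value.)

2.77 m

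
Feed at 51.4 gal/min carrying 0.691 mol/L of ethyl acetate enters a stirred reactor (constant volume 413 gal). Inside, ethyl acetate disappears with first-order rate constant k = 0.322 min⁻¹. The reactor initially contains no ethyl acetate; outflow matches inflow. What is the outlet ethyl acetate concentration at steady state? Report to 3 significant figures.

0.193 mol/L

Accumulation = in − out − consumed: V dC/dt = Q C_in − Q C − k V C.
At steady state: 0 = Q C_in − (Q + kV) C_ss, so C_ss = Q C_in/(Q + kV).
C_ss = 51.4·0.691/(51.4 + 0.322·413) = 35.517/184.39 = 0.19263 mol/L.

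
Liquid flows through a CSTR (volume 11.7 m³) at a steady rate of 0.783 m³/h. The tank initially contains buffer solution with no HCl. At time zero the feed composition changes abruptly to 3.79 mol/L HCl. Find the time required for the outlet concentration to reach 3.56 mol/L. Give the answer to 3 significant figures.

41.9 h

Species balance on the tank: V dC/dt = Q(C_in − C), so τ = V/Q = 14.943 h.
C(t) = C_in + (C₀ − C_in) e^(−t/τ). Set C = 3.56 and solve for t:
e^(−t/τ) = (C − C_in)/(C₀ − C_in) = (3.56 − 3.79)/(0 − 3.79) = 0.060686
t = −τ ln(…) = 14.943 × 2.8020 = 41.870 h.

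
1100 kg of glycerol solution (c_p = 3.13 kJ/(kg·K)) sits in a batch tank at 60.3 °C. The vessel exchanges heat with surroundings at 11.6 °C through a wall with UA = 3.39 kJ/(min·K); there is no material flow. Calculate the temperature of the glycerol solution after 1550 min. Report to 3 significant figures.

M c_p dT/dt = −UA(T − T_amb).
dT/dt = (T_ss − T)/τ with T_ss = T_amb = 11.600 °C, τ = M c_p/UA = 1100·3.13/3.39 = 1015.6 min.
Solution: T(t) = T_ss + (T₀ − T_ss) e^(−t/τ).
T(1550) = 11.600 + (48.700)·0.21737 = 22.186 °C.

22.2 °C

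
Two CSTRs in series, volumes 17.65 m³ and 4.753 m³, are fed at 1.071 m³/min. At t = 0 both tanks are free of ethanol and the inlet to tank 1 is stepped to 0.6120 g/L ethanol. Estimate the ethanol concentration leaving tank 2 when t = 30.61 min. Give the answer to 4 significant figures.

0.4815 g/L

Species balance on tank i: dCᵢ/dt = (Cᵢ₋₁ − Cᵢ)/τᵢ with τᵢ = Vᵢ/Q.
τ₁ = 17.65/1.071 = 16.4799 min; τ₂ = 4.753/1.071 = 4.43791 min.
Tank 1: C₁ = C_in(1 − e^(−t/τ₁)). Tank 2 (τ₁ ≠ τ₂): C₂ = C_in[1 − (τ₁ e^(−t/τ₁) − τ₂ e^(−t/τ₂))/(τ₁ − τ₂)].
At t = 30.61: e^(−t/τ₁) = 0.156076, e^(−t/τ₂) = 0.00101042.
C₂ = 0.6120·[1 − (16.4799·0.156076 − 4.43791·0.00101042)/(12.0420)] = 0.6120·0.786777 = 0.481507 g/L.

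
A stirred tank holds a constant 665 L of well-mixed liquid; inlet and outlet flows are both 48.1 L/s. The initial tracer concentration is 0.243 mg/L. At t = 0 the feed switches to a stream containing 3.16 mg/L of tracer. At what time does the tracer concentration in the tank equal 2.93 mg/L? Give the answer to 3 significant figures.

Unsteady species balance (constant V, well mixed): V dC/dt = Q(C_in − C), so τ = V/Q = 13.825 s.
C(t) = C_in + (C₀ − C_in) e^(−t/τ). Set C = 2.93 and solve for t:
e^(−t/τ) = (C − C_in)/(C₀ − C_in) = (2.93 − 3.16)/(0.243 − 3.16) = 0.078848
t = −τ ln(…) = 13.825 × 2.5402 = 35.120 s.

35.1 s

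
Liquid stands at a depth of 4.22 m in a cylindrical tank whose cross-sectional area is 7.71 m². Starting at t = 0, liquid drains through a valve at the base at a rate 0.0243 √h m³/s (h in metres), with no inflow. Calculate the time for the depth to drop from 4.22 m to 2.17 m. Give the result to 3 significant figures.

369 s

With no inflow, A dh/dt = −0.0243 √h.
Separate and integrate: 2(√h − √h₀) = −(0.0243/A) t.
t = 2A(√h₀ − √h)/0.0243 = 2·7.71·(√4.22 − √2.17)/0.0243
  = 15.420 × (2.0543 − 1.4731) / 0.0243 = 368.79 s.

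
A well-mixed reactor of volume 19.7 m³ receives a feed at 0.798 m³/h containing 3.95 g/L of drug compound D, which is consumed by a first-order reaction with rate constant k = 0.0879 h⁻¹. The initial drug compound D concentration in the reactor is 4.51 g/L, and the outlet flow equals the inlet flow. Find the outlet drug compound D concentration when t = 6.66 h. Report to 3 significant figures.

2.63 g/L

Species balance: V dC/dt = Q C_in − Q C − k V C.
dC/dt = (Q/V) C_in − (Q/V + k) C; effective rate a = Q/V + k = 0.040508 + 0.0879 = 0.12841 h⁻¹.
C_ss = Q C_in/(Q + kV) = 1.2461 g/L; C(t) = C_ss + (C₀ − C_ss) e^(−a t).
C(6.66) = 1.2461 + (3.2639)·e^(−0.12841·6.66) = 1.2461 + (3.2639)·0.42520 = 2.6339 g/L.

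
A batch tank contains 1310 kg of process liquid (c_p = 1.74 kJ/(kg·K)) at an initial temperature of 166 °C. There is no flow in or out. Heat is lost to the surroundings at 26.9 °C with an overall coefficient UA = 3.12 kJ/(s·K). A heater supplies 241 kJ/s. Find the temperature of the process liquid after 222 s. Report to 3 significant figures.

Lumped-capacitance energy balance: M c_p dT/dt = UA(T_amb − T) + Q̇.
dT/dt = (T_ss − T)/τ with T_ss = T_amb + Q̇/UA = 26.9 + 241/3.12 = 104.14 °C, τ = M c_p/UA = 1310·1.74/3.12 = 730.58 s.
Integrating: T(t) = T_ss + (T₀ − T_ss) e^(−t/τ).
T(222) = 104.14 + (61.856)·0.73796 = 149.79 °C.

150 °C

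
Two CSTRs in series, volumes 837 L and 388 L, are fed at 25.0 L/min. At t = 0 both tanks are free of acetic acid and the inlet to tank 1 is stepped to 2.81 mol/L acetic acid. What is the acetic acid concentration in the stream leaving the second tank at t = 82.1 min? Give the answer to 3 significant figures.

Time constants: τᵢ = Vᵢ/Q for each well-mixed tank.
τ₁ = 837/25.0 = 33.480 min; τ₂ = 388/25.0 = 15.520 min.
Solving the cascade with C₁(0)=C₂(0)=0 gives C₂(t) = C_in[1 − (τ₁ e^(−t/τ₁) − τ₂ e^(−t/τ₂))/(τ₁ − τ₂)].
At t = 82.1: e^(−t/τ₁) = 0.086103, e^(−t/τ₂) = 0.0050420.
C₂ = 2.81·[1 − (33.480·0.086103 − 15.520·0.0050420)/(17.960)] = 2.81·0.84385 = 2.3712 mol/L.

2.37 mol/L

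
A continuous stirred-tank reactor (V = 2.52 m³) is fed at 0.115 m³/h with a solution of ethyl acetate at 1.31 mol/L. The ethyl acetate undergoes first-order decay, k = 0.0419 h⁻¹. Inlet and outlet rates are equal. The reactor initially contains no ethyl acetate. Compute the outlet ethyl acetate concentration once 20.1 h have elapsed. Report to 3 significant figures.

V dC/dt = Q(C_in − C) − k V C.
This is linear with rate a = Q/V + k = 0.087535 h⁻¹.
C_ss = Q C_in/(Q + kV) = 0.68295 mol/L; C(t) = C_ss + (C₀ − C_ss) e^(−a t).
C(20.1) = 0.68295 + (-0.68295)·e^(−0.087535·20.1) = 0.68295 + (-0.68295)·0.17214 = 0.56539 mol/L.

0.565 mol/L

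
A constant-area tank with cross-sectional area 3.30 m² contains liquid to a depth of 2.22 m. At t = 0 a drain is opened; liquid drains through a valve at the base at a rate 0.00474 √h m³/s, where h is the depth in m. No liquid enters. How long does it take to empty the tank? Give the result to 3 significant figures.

2070 s

Accumulation of liquid (constant cross-section A): A dh/dt = −0.00474 √h.
This is separable: 2 d(√h)/dt = −0.00474/A, so √h = √h₀ − (0.00474/(2A)) t.
Set h = 0: 2√h₀ = (0.00474/A) t_empty ⇒ t_empty = 2A√h₀/0.00474.
t_empty = 2·3.30·√2.22/0.00474 = 6.6000·1.4900/0.00474 = 2074.6 s.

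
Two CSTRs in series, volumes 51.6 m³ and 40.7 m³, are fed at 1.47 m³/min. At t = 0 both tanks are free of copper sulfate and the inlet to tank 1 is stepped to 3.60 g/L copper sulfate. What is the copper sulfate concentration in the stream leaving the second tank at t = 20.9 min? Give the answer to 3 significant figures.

0.523 g/L

Each tank obeys Vᵢ dCᵢ/dt = Q(Cᵢ₋₁ − Cᵢ), so τᵢ = Vᵢ/Q.
τ₁ = 51.6/1.47 = 35.102 min; τ₂ = 40.7/1.47 = 27.687 min.
Tank 1: C₁ = C_in(1 − e^(−t/τ₁)). Tank 2 (τ₁ ≠ τ₂): C₂ = C_in[1 − (τ₁ e^(−t/τ₁) − τ₂ e^(−t/τ₂))/(τ₁ − τ₂)].
At t = 20.9: e^(−t/τ₁) = 0.55134, e^(−t/τ₂) = 0.47007.
C₂ = 3.60·[1 − (35.102·0.55134 − 27.687·0.47007)/(7.4150)] = 3.60·0.14523 = 0.52282 g/L.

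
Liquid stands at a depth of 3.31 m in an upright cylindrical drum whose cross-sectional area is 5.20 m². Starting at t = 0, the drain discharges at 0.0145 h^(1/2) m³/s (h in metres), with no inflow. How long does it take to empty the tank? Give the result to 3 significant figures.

A dh/dt = −Q_out = −0.0145 √h.
This is separable: 2 d(√h)/dt = −0.0145/A, so √h = √h₀ − (0.0145/(2A)) t.
Tank is empty when √h = 0: t_empty = 2A√h₀/0.0145.
t_empty = 2·5.20·√3.31/0.0145 = 10.400·1.8193/0.0145 = 1304.9 s.

1300 s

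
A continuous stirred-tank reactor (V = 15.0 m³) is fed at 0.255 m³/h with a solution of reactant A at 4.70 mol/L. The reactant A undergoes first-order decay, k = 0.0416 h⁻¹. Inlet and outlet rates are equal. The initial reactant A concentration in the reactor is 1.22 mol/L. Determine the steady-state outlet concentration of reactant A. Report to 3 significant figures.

Accumulation = in − out − consumed: V dC/dt = Q C_in − Q C − k V C.
Steady state (dC/dt = 0): C_ss = Q C_in/(Q + kV) = C_in/(1 + kV/Q).
C_ss = 0.255·4.70/(0.255 + 0.0416·15.0) = 1.1985/0.87900 = 1.3635 mol/L.

1.36 mol/L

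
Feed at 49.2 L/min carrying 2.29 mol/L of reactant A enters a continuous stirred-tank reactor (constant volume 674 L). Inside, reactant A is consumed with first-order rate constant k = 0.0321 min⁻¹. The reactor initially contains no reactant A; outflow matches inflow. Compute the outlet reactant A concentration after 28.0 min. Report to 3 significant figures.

1.51 mol/L

Accumulation = in − out − consumed: V dC/dt = Q C_in − Q C − k V C.
dC/dt = (Q/V) C_in − (Q/V + k) C; effective rate a = Q/V + k = 0.072997 + 0.0321 = 0.10510 min⁻¹.
C_ss = Q C_in/(Q + kV) = 1.5906 mol/L; C(t) = C_ss + (C₀ − C_ss) e^(−a t).
C(28.0) = 1.5906 + (-1.5906)·e^(−0.10510·28.0) = 1.5906 + (-1.5906)·0.052722 = 1.5067 mol/L.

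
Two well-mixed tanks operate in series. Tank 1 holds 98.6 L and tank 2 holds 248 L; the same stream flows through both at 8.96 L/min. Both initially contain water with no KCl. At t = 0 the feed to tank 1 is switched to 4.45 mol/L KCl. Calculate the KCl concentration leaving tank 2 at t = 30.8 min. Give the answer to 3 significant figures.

2.20 mol/L

Species balance on tank i: dCᵢ/dt = (Cᵢ₋₁ − Cᵢ)/τᵢ with τᵢ = Vᵢ/Q.
τ₁ = 98.6/8.96 = 11.004 min; τ₂ = 248/8.96 = 27.679 min.
Solving the cascade with C₁(0)=C₂(0)=0 gives C₂(t) = C_in[1 − (τ₁ e^(−t/τ₁) − τ₂ e^(−t/τ₂))/(τ₁ − τ₂)].
At t = 30.8: e^(−t/τ₁) = 0.060879, e^(−t/τ₂) = 0.32865.
C₂ = 4.45·[1 − (11.004·0.060879 − 27.679·0.32865)/(-16.674)] = 4.45·0.49464 = 2.2011 mol/L.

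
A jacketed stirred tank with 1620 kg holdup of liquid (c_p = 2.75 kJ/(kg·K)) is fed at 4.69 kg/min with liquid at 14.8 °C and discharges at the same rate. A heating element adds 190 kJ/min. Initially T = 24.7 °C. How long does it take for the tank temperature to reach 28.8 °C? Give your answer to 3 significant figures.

M c_p dT/dt = ṁ c_p (T_in − T) + Q̇.
τ = M/ṁ = 345.42 min; T_ss = T_in + Q̇/(ṁ c_p) = 29.532 °C.
T(t) = T_ss + (T₀ − T_ss) e^(−t/τ). Set T = 28.8:
e^(−t/τ) = (28.8 − 29.532)/(24.7 − 29.532) = 0.15141
t = −345.42 · ln(0.15141) = 652.07 min.

652 min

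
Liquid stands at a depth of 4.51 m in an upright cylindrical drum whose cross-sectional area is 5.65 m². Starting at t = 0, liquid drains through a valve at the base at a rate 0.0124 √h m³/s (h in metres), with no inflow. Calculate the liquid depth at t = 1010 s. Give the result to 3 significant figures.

1.03 m

With no inflow, A dh/dt = −0.0124 √h.
This is separable: 2 d(√h)/dt = −0.0124/A, so √h = √h₀ − (0.0124/(2A)) t.
√h = √4.51 − 0.0124·1010/(2·5.65) = 2.1237 − 1.1083 = 1.0154.
h = 1.0154² = 1.0310 m.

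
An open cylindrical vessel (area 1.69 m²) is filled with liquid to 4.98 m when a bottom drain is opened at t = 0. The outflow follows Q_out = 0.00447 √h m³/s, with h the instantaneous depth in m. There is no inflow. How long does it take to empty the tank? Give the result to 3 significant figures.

1690 s

With no inflow, A dh/dt = −0.00447 √h.
∫ h^(−1/2) dh = −(0.00447/A) ∫ dt, giving 2√h = 2√h₀ − (0.00447/A) t.
Set h = 0: 2√h₀ = (0.00447/A) t_empty ⇒ t_empty = 2A√h₀/0.00447.
t_empty = 2·1.69·√4.98/0.00447 = 3.3800·2.2316/0.00447 = 1687.4 s.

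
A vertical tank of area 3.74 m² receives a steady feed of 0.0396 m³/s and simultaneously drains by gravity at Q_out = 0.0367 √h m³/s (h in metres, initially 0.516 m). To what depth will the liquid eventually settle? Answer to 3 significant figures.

Volume balance on the tank: A dh/dt = Q_in − 0.0367 √h. At steady state dh/dt = 0:
Q_in = 0.0367 √h_ss ⇒ √h_ss = 0.0396/0.0367 = 1.0790.
h_ss = 1.0790² = 1.1643 m. (Since h₀ = 0.516 m < h_ss, the level will rise toward this value.)

1.16 m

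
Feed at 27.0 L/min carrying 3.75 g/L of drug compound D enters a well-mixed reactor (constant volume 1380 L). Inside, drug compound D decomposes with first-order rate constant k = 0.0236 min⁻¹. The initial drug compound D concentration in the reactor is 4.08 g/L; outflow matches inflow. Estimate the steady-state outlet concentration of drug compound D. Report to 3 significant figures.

1.70 g/L

V dC/dt = Q(C_in − C) − k V C.
At steady state: 0 = Q C_in − (Q + kV) C_ss, so C_ss = Q C_in/(Q + kV).
C_ss = 27.0·3.75/(27.0 + 0.0236·1380) = 101.25/59.568 = 1.6997 g/L.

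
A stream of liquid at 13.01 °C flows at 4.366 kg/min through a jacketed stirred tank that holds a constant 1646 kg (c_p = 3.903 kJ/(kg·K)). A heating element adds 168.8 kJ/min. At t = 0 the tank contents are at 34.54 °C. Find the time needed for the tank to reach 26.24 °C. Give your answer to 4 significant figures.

472.0 min

First-law balance (no shaft work): M c_p dT/dt = ṁ c_p (T_in − T) + 168.8.
τ = M/ṁ = 377.004 min; T_ss = T_in + Q̇/(ṁ c_p) = 22.9158 °C.
T(t) = T_ss + (T₀ − T_ss) e^(−t/τ). Set T = 26.24:
e^(−t/τ) = (26.24 − 22.9158)/(34.54 − 22.9158) = 0.285972
t = −377.004 · ln(0.285972) = 471.958 min.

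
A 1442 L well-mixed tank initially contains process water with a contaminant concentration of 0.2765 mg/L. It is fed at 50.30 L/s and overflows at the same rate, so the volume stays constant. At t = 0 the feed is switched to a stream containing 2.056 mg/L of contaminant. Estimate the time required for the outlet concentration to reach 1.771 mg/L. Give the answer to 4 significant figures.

Transient balance on the dissolved component: V dC/dt = Q(C_in − C), so τ = V/Q = 28.6680 s.
C(t) = C_in + (C₀ − C_in) e^(−t/τ). Set C = 1.771 and solve for t:
e^(−t/τ) = (C − C_in)/(C₀ − C_in) = (1.771 − 2.056)/(0.2765 − 2.056) = 0.160157
t = −τ ln(…) = 28.6680 × 1.83160 = 52.5083 s.

52.51 s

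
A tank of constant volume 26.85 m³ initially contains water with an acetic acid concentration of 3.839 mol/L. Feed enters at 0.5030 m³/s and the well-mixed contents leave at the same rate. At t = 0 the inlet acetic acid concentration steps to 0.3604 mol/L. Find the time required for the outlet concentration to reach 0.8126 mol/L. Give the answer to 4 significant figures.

108.9 s

Accumulation = in − out for the solute gives V dC/dt = Q(C_in − C), so τ = V/Q = 53.3797 s.
C(t) = C_in + (C₀ − C_in) e^(−t/τ). Set C = 0.8126 and solve for t:
e^(−t/τ) = (C − C_in)/(C₀ − C_in) = (0.8126 − 0.3604)/(3.839 − 0.3604) = 0.129995
t = −τ ln(…) = 53.3797 × 2.04026 = 108.909 s.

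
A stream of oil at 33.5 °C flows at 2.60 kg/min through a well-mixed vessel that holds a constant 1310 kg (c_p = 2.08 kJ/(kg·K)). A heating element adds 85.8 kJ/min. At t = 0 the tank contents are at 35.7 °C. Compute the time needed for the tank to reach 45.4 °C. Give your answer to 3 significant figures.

623 min

Energy balance: M c_p dT/dt = ṁ c_p (T_in − T) + 85.8.
τ = M/ṁ = 503.85 min; T_ss = T_in + Q̇/(ṁ c_p) = 49.365 °C.
T(t) = T_ss + (T₀ − T_ss) e^(−t/τ). Set T = 45.4:
e^(−t/τ) = (45.4 − 49.365)/(35.7 − 49.365) = 0.29018
t = −503.85 · ln(0.29018) = 623.39 min.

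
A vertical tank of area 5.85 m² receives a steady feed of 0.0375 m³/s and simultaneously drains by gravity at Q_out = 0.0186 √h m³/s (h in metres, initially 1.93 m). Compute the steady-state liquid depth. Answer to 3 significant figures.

4.06 m

Level balance: A dh/dt = 0.0375 − 0.0186 √h. Setting dh/dt = 0:
Q_in = 0.0186 √h_ss ⇒ √h_ss = 0.0375/0.0186 = 2.0161.
h_ss = 2.0161² = 4.0648 m. (Since h₀ = 1.93 m < h_ss, the level will rise toward this value.)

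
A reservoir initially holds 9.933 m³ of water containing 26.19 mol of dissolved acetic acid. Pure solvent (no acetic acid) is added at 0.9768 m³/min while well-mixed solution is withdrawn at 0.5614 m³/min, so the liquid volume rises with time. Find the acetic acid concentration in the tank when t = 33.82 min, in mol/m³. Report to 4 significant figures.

0.3318 mol/m³

Total volume: dV/dt = Q_in − Q_out = 0.415400 m³/min, so V(t) = 9.933 + 0.415400 t and V(33.82) = 23.9818 m³.
No acetic acid enters, so dm/dt = −Q_out · (m/V).
Separate: dm/m = −Q_out dt/V(t) ⇒ ln(m/m₀) = −(Q_out/(Q_in−Q_out)) ln(V/V₀).
m = m₀ (V₀/V)^(Q_out/(Q_in−Q_out)) = 26.19 × (9.933/23.9818)^(1.35147) = 7.95776 mol.
C = m/V = 7.95776/23.9818 = 0.331825 mol/m³.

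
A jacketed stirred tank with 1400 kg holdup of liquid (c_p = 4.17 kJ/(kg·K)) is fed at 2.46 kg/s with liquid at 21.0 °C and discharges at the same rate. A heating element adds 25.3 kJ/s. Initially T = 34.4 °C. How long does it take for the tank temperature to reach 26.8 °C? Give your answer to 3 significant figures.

M c_p dT/dt = ṁ c_p (T_in − T) + Q̇.
τ = M/ṁ = 569.11 s; T_ss = T_in + Q̇/(ṁ c_p) = 23.466 °C.
T(t) = T_ss + (T₀ − T_ss) e^(−t/τ). Set T = 26.8:
e^(−t/τ) = (26.8 − 23.466)/(34.4 − 23.466) = 0.30490
t = −569.11 · ln(0.30490) = 675.97 s.

676 s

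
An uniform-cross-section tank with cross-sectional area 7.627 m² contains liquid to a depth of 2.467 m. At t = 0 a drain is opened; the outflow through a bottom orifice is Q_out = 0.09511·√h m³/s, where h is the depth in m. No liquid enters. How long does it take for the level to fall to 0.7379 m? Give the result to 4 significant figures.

Mass balance (ρ constant): A dh/dt = −0.09511 √h.
This is separable: 2 d(√h)/dt = −0.09511/A, so √h = √h₀ − (0.09511/(2A)) t.
t = 2A(√h₀ − √h)/0.09511 = 2·7.627·(√2.467 − √0.7379)/0.09511
  = 15.2540 × (1.57067 − 0.859011) / 0.09511 = 114.138 s.

114.1 s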